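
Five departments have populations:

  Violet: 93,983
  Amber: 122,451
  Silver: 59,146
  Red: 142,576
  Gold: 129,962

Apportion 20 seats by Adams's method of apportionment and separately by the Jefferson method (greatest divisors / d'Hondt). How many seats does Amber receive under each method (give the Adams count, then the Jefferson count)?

Adams: Violet 4, Amber 4, Silver 2, Red 5, Gold 5.
Jefferson: Violet 3, Amber 5, Silver 2, Red 5, Gold 5.
Amber gets 4 under Adams and 5 under Jefferson.

4 and 5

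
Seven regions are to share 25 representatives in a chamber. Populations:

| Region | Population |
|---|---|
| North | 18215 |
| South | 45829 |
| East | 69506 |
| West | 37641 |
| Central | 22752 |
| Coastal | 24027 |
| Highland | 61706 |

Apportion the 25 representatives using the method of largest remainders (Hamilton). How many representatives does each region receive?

North=2; South=4; East=6; West=3; Central=2; Coastal=2; Highland=6

The standard divisor is 279676/25 ≈ 11187.04.
Standard quotas: North 1.6282, South 4.0966, East 6.2131, West 3.3647, Central 2.0338, Coastal 2.1478, Highland 5.5158.
Lower quotas: North 1, South 4, East 6, West 3, Central 2, Coastal 2, Highland 5 (sum 23, leaving 2 seats).
Remainders in descending order: North 0.6282, Highland 0.5158, West 0.3647, East 0.2131, Coastal 0.1478, South 0.0966, Central 0.0338.
Largest remainders: North, Highland receive the extra seats.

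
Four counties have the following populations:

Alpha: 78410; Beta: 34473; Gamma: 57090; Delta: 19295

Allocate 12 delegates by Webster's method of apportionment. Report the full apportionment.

Alpha: 5, Beta: 2, Gamma: 4, Delta: 1

Standard divisor 189268/12 ≈ 15772.333; standard quotas: Alpha 4.971, Beta 2.186, Gamma 3.620, Delta 1.223.
Rounding to the nearest integer gives Alpha 5, Beta 2, Gamma 4, Delta 1 — total 12, matching the house size, so no adjustment is needed.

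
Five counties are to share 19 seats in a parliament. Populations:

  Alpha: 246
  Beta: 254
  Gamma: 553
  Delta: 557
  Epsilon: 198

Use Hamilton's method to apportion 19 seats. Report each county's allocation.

Standard divisor: 1808 ÷ 19 ≈ 95.158.
Standard quotas: Alpha 2.585, Beta 2.669, Gamma 5.811, Delta 5.853, Epsilon 2.081.
Lower quotas: Alpha 2, Beta 2, Gamma 5, Delta 5, Epsilon 2 (sum 16, leaving 3 seats).
Remainders in descending order: Delta 0.853, Gamma 0.811, Beta 0.669, Alpha 0.585, Epsilon 0.081.
Largest remainders: Delta, Gamma, Beta receive the extra seats.

Alpha 2, Beta 3, Gamma 6, Delta 6, Epsilon 2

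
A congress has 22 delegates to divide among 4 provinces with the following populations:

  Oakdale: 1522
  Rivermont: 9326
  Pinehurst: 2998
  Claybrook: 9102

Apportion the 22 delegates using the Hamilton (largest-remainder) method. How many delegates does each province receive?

Oakdale 1, Rivermont 9, Pinehurst 3, Claybrook 9

Total 22948; standard divisor 22948/22 ≈ 1043.091.
Standard quotas: Oakdale 1.4591, Rivermont 8.9407, Pinehurst 2.8742, Claybrook 8.7260.
Lower quotas: Oakdale 1, Rivermont 8, Pinehurst 2, Claybrook 8 (sum 19, leaving 3 seats).
Remainders in descending order: Rivermont 0.9407, Pinehurst 0.8742, Claybrook 0.7260, Oakdale 0.4591.
Largest remainders: Rivermont, Pinehurst, Claybrook receive the extra seats.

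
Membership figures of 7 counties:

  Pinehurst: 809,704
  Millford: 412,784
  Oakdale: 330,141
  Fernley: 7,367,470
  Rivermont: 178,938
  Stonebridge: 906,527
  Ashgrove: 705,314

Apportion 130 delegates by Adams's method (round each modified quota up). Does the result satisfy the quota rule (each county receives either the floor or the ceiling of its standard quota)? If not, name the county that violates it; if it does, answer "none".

Fernley

Standard quotas: Pinehurst 9.828, Millford 5.010, Oakdale 4.007, Fernley 89.420, Rivermont 2.172, Stonebridge 11.003, Ashgrove 8.561.
Adams allocation: Pinehurst 10, Millford 5, Oakdale 4, Fernley 88, Rivermont 3, Stonebridge 11, Ashgrove 9.
Fernley has quota 89.420 (lower 89, upper 90) but receives 88 — outside the quota interval.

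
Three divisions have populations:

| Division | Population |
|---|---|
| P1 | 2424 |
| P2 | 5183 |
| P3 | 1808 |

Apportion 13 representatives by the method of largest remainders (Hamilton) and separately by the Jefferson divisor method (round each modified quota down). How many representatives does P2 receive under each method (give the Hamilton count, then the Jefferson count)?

Hamilton: P1 3, P2 7, P3 3.
Jefferson: P1 3, P2 8, P3 2.
P2 gets 7 under Hamilton and 8 under Jefferson.

7 and 8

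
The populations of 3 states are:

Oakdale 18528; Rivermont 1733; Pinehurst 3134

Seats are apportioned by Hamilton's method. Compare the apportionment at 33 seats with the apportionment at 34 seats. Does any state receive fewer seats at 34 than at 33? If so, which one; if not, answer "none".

Rivermont

At 33 seats: Oakdale 26, Rivermont 3, Pinehurst 4.
At 34 seats: Oakdale 27, Rivermont 2, Pinehurst 5.
Rivermont drops from 3 to 2.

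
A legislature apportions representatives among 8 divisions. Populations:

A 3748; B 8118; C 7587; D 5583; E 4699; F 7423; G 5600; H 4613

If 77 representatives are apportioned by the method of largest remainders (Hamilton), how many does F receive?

12

Total 47371; standard divisor 47371/77 ≈ 615.208.
Standard quotas: A 6.0923, B 13.1955, C 12.3324, D 9.0750, E 7.6381, F 12.0658, G 9.1026, H 7.4983.
Lower quotas: A 6, B 13, C 12, D 9, E 7, F 12, G 9, H 7 (sum 75, leaving 2 seats).
Remainders in descending order: E 0.6381, H 0.4983, C 0.3324, B 0.1955, G 0.1026, A 0.0923, D 0.0750, F 0.0658.
The surplus seats go to E, H.
F receives 12.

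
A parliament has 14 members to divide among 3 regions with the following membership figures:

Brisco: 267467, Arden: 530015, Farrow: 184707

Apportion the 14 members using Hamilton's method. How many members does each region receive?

Brisco=4, Arden=7, Farrow=3

The standard divisor is 982189/14 ≈ 70156.357.
Standard quotas: Brisco 3.8124, Arden 7.5548, Farrow 2.6328.
Lower quotas: Brisco 3, Arden 7, Farrow 2 (sum 12, leaving 2 seats).
Remainders in descending order: Brisco 0.8124, Farrow 0.6328, Arden 0.5548.
Largest remainders: Brisco, Farrow receive the extra seats.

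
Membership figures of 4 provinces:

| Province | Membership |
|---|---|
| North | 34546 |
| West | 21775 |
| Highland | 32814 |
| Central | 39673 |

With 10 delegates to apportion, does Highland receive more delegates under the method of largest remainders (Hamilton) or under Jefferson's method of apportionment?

Jefferson

Hamilton: North 3, West 2, Highland 2, Central 3.
Jefferson: North 3, West 1, Highland 3, Central 3.
Highland gets 2 under Hamilton and 3 under Jefferson.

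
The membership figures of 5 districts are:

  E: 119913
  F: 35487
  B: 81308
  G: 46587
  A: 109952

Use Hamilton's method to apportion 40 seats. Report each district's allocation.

The standard divisor is 393247/40 ≈ 9831.175.
Standard quotas: E 12.1972, F 3.6096, B 8.2704, G 4.7387, A 11.1840.
Lower quotas: E 12, F 3, B 8, G 4, A 11 (sum 38, leaving 2 seats).
Remainders in descending order: G 0.7387, F 0.6096, B 0.2704, E 0.1972, A 0.1840.
The surplus seats go to G, F.

E 12, F 4, B 8, G 5, A 11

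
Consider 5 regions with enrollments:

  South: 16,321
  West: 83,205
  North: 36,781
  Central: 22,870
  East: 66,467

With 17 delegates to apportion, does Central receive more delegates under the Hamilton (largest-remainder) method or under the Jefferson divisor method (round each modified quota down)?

Hamilton

Hamilton: South 1, West 6, North 3, Central 2, East 5.
Jefferson: South 1, West 7, North 3, Central 1, East 5.
Central gets 2 under Hamilton and 1 under Jefferson.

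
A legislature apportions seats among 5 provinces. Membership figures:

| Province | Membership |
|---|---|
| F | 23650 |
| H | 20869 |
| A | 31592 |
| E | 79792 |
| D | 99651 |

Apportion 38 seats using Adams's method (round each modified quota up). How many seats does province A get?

Standard divisor 255554/38 ≈ 6725.105; standard quotas: F 3.517, H 3.103, A 4.698, E 11.865, D 14.818.
Rounding up gives 4, 4, 5, 12, 15 = 40 seats, so the divisor must be adjusted.
With modified divisor 7200: modified quotas F 3.285, H 2.898, A 4.388, E 11.082, D 13.840.
Rounding up: F 4, H 3, A 5, E 12, D 14 (total 38).
A receives 5.

5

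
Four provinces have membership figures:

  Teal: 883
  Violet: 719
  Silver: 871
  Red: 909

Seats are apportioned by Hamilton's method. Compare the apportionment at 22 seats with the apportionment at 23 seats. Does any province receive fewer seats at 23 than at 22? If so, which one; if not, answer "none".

none

At 22 seats: Teal 6, Violet 5, Silver 5, Red 6.
At 23 seats: Teal 6, Violet 5, Silver 6, Red 6.
No province's allocation decreased.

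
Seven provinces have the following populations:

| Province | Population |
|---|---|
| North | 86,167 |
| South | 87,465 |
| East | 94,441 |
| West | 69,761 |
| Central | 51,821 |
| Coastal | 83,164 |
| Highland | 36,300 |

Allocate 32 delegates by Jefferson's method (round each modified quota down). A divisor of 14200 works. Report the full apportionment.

North 6; South 6; East 6; West 4; Central 3; Coastal 5; Highland 2

With modified divisor 14200: modified quotas North 6.068, South 6.160, East 6.651, West 4.913, Central 3.649, Coastal 5.857, Highland 2.556.
Rounding down: North 6, South 6, East 6, West 4, Central 3, Coastal 5, Highland 2 (total 32).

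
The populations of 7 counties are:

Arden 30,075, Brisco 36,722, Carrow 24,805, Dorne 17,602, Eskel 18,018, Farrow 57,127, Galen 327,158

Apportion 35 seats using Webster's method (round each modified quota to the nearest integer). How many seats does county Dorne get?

Standard divisor 511507/35 ≈ 14614.486; standard quotas: Arden 2.058, Brisco 2.513, Carrow 1.697, Dorne 1.204, Eskel 1.233, Farrow 3.909, Galen 22.386.
Rounding to the nearest integer gives Arden 2, Brisco 3, Carrow 2, Dorne 1, Eskel 1, Farrow 4, Galen 22 — total 35, matching the house size, so no adjustment is needed.
Dorne receives 1.

1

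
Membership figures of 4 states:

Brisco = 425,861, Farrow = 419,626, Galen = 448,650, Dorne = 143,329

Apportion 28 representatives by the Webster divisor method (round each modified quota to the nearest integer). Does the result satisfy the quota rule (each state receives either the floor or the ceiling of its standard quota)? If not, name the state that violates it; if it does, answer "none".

none

Standard quotas: Brisco 8.295, Farrow 8.174, Galen 8.739, Dorne 2.792.
Webster allocation: Brisco 8, Farrow 8, Galen 9, Dorne 3.
Every allocation lies between the lower and upper quota.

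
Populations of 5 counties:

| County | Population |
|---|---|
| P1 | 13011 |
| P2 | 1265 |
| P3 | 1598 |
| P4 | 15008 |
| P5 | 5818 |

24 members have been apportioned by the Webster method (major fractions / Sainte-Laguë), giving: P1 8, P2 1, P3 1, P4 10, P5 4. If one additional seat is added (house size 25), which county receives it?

Priority for the next seat is population ÷ (current seats + 0.5).
Priorities: P1 1530.706, P2 843.333, P3 1065.333, P4 1429.333, P5 1292.889.
Highest priority: P1.

P1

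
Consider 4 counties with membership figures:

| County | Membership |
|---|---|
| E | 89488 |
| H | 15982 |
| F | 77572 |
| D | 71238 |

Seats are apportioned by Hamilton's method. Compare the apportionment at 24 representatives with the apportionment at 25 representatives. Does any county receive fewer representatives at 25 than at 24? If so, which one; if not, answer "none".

H

At 24 seats: E 8, H 2, F 7, D 7.
At 25 seats: E 9, H 1, F 8, D 7.
H drops from 2 to 1.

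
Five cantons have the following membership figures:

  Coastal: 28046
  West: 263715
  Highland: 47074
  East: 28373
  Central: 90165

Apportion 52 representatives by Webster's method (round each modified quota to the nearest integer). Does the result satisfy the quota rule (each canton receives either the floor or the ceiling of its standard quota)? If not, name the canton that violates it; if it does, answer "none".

Standard quotas: Coastal 3.189, West 29.982, Highland 5.352, East 3.226, Central 10.251.
Webster allocation: Coastal 3, West 31, Highland 5, East 3, Central 10.
West has quota 29.982 (lower 29, upper 30) but receives 31 — outside the quota interval.

West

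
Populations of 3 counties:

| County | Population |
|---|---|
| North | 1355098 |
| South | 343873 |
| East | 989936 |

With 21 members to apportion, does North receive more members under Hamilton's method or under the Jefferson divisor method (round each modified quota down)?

Hamilton: North 10, South 3, East 8.
Jefferson: North 11, South 2, East 8.
North gets 10 under Hamilton and 11 under Jefferson.

Jefferson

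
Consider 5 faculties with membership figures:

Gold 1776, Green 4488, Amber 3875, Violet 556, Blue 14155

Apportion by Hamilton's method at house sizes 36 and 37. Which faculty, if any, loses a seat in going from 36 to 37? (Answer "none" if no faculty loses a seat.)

At 36 seats: Gold 3, Green 6, Amber 6, Violet 1, Blue 20.
At 37 seats: Gold 2, Green 7, Amber 6, Violet 1, Blue 21.
Gold drops from 3 to 2.

Gold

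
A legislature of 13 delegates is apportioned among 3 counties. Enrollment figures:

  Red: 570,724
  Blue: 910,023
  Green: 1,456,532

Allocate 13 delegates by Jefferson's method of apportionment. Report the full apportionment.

Standard divisor 2937279/13 ≈ 225944.538; standard quotas: Red 2.526, Blue 4.028, Green 6.446.
Rounding down gives 2, 4, 6 = 12 seats, so the divisor must be adjusted.
With modified divisor 199200: modified quotas Red 2.865, Blue 4.568, Green 7.312.
Rounding down: Red 2, Blue 4, Green 7 (total 13).

Red 2; Blue 4; Green 7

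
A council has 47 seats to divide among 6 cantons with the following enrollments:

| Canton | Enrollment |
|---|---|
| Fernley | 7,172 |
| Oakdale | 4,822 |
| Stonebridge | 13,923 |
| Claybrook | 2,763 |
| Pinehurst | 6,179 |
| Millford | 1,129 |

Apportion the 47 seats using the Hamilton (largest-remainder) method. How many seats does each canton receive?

Standard divisor: 35988 ÷ 47 ≈ 765.702.
Standard quotas: Fernley 9.3666, Oakdale 6.2975, Stonebridge 18.1833, Claybrook 3.6085, Pinehurst 8.0697, Millford 1.4745.
Lower quotas: Fernley 9, Oakdale 6, Stonebridge 18, Claybrook 3, Pinehurst 8, Millford 1 (sum 45, leaving 2 seats).
Remainders in descending order: Claybrook 0.6085, Millford 0.4745, Fernley 0.3666, Oakdale 0.2975, Stonebridge 0.1833, Pinehurst 0.0697.
The surplus seats go to Claybrook, Millford.

Fernley 9, Oakdale 6, Stonebridge 18, Claybrook 4, Pinehurst 8, Millford 2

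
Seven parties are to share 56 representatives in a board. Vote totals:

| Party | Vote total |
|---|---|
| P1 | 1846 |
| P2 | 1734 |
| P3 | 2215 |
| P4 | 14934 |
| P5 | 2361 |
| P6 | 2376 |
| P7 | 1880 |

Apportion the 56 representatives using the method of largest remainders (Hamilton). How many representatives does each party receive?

P1 4, P2 3, P3 4, P4 31, P5 5, P6 5, P7 4

Total 27346; standard divisor 27346/56 ≈ 488.321.
Standard quotas: P1 3.7803, P2 3.5509, P3 4.5359, P4 30.5823, P5 4.8349, P6 4.8656, P7 3.8499.
Lower quotas: P1 3, P2 3, P3 4, P4 30, P5 4, P6 4, P7 3 (sum 51, leaving 5 seats).
Remainders in descending order: P6 0.8656, P7 0.8499, P5 0.8349, P1 0.7803, P4 0.5823, P2 0.5509, P3 0.5359.
Largest remainders: P6, P7, P5, P1, P4 receive the extra seats.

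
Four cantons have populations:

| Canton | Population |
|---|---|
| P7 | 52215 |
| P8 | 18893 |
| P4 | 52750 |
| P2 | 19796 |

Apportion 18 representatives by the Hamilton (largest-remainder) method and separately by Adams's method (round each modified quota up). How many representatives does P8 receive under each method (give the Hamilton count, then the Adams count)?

2 and 3

Hamilton: P7 7, P8 2, P4 7, P2 2.
Adams: P7 6, P8 3, P4 6, P2 3.
P8 gets 2 under Hamilton and 3 under Adams.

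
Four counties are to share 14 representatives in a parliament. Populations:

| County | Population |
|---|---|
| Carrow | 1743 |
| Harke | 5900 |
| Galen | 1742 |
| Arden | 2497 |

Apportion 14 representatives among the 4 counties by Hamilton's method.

Carrow: 2; Harke: 7; Galen: 2; Arden: 3

Total 11882; standard divisor 11882/14 ≈ 848.714.
Standard quotas: Carrow 2.0537, Harke 6.9517, Galen 2.0525, Arden 2.9421.
Lower quotas: Carrow 2, Harke 6, Galen 2, Arden 2 (sum 12, leaving 2 seats).
Remainders in descending order: Harke 0.9517, Arden 0.9421, Carrow 0.0537, Galen 0.0525.
Largest remainders: Harke, Arden receive the extra seats.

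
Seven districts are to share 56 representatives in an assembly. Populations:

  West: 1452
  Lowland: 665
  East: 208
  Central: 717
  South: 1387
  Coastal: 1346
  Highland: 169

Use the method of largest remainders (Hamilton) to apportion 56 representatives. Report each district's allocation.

West 14; Lowland 6; East 2; Central 7; South 13; Coastal 13; Highland 1

The standard divisor is 5944/56 ≈ 106.143.
Standard quotas: West 13.680, Lowland 6.265, East 1.960, Central 6.755, South 13.067, Coastal 12.681, Highland 1.592.
Lower quotas: West 13, Lowland 6, East 1, Central 6, South 13, Coastal 12, Highland 1 (sum 52, leaving 4 seats).
Remainders in descending order: East 0.960, Central 0.755, Coastal 0.681, West 0.680, Highland 0.592, Lowland 0.265, South 0.067.
Largest remainders: East, Central, Coastal, West receive the extra seats.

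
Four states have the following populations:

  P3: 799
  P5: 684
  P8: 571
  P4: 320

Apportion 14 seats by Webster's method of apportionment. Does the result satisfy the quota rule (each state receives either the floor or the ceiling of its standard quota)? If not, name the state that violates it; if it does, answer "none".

none

Standard quotas: P3 4.712, P5 4.034, P8 3.367, P4 1.887.
Webster allocation: P3 5, P5 4, P8 3, P4 2.
Every allocation lies between the lower and upper quota.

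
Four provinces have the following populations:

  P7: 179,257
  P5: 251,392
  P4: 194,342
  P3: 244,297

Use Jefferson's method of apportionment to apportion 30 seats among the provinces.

P7 6, P5 9, P4 7, P3 8

Standard divisor 869288/30 ≈ 28976.267; standard quotas: P7 6.186, P5 8.676, P4 6.707, P3 8.431.
Rounding down gives 6, 8, 6, 8 = 28 seats, so the divisor must be adjusted.
With modified divisor 27500: modified quotas P7 6.518, P5 9.142, P4 7.067, P3 8.884.
Rounding down: P7 6, P5 9, P4 7, P3 8 (total 30).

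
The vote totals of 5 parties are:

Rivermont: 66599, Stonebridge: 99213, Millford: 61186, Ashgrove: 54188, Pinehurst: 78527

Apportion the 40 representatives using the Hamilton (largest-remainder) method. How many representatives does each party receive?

Rivermont=7, Stonebridge=11, Millford=7, Ashgrove=6, Pinehurst=9

Standard divisor: 359713 ÷ 40 ≈ 8992.825.
Standard quotas: Rivermont 7.4058, Stonebridge 11.0325, Millford 6.8039, Ashgrove 6.0257, Pinehurst 8.7322.
Lower quotas: Rivermont 7, Stonebridge 11, Millford 6, Ashgrove 6, Pinehurst 8 (sum 38, leaving 2 seats).
Remainders in descending order: Millford 0.8039, Pinehurst 0.7322, Rivermont 0.4058, Stonebridge 0.0325, Ashgrove 0.0257.
Largest remainders: Millford, Pinehurst receive the extra seats.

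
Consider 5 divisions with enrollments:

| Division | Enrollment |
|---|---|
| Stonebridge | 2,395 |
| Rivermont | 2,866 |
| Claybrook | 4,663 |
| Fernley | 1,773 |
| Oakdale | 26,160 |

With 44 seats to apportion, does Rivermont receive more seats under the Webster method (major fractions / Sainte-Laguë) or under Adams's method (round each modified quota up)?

Adams

Webster: Stonebridge 3, Rivermont 3, Claybrook 5, Fernley 2, Oakdale 31.
Adams: Stonebridge 3, Rivermont 4, Claybrook 6, Fernley 2, Oakdale 29.
Rivermont gets 3 under Webster and 4 under Adams.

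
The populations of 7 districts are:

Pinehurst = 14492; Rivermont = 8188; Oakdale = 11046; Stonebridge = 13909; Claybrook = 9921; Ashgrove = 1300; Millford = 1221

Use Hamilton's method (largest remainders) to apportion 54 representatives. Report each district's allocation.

Total 60077; standard divisor 60077/54 ≈ 1112.537.
Standard quotas: Pinehurst 13.0261, Rivermont 7.3598, Oakdale 9.9287, Stonebridge 12.5021, Claybrook 8.9175, Ashgrove 1.1685, Millford 1.0975.
Lower quotas: Pinehurst 13, Rivermont 7, Oakdale 9, Stonebridge 12, Claybrook 8, Ashgrove 1, Millford 1 (sum 51, leaving 3 seats).
Remainders in descending order: Oakdale 0.9287, Claybrook 0.9175, Stonebridge 0.5021, Rivermont 0.3598, Ashgrove 0.1685, Millford 0.0975, Pinehurst 0.0261.
Largest remainders: Oakdale, Claybrook, Stonebridge receive the extra seats.

Pinehurst 13, Rivermont 7, Oakdale 10, Stonebridge 13, Claybrook 9, Ashgrove 1, Millford 1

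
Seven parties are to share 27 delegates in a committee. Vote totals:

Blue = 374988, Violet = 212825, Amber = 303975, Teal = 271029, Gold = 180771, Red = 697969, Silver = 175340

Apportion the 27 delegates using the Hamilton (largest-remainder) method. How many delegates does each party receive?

Standard divisor: 2216897 ÷ 27 ≈ 82107.296.
Standard quotas: Blue 4.5670, Violet 2.5920, Amber 3.7022, Teal 3.3009, Gold 2.2016, Red 8.5007, Silver 2.1355.
Lower quotas: Blue 4, Violet 2, Amber 3, Teal 3, Gold 2, Red 8, Silver 2 (sum 24, leaving 3 seats).
Remainders in descending order: Amber 0.7022, Violet 0.5920, Blue 0.5670, Red 0.5007, Teal 0.3009, Gold 0.2016, Silver 0.1355.
Largest remainders: Amber, Violet, Blue receive the extra seats.

Blue 5, Violet 3, Amber 4, Teal 3, Gold 2, Red 8, Silver 2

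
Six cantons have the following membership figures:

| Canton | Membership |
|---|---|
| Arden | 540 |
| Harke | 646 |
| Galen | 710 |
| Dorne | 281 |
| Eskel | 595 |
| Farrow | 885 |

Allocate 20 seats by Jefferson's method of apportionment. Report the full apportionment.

Arden: 3, Harke: 4, Galen: 4, Dorne: 1, Eskel: 3, Farrow: 5

Standard divisor 3657/20 ≈ 182.85; standard quotas: Arden 2.953, Harke 3.533, Galen 3.883, Dorne 1.537, Eskel 3.254, Farrow 4.840.
Rounding down gives 2, 3, 3, 1, 3, 4 = 16 seats, so the divisor must be adjusted.
With modified divisor 160: modified quotas Arden 3.375, Harke 4.037, Galen 4.438, Dorne 1.756, Eskel 3.719, Farrow 5.531.
Rounding down: Arden 3, Harke 4, Galen 4, Dorne 1, Eskel 3, Farrow 5 (total 20).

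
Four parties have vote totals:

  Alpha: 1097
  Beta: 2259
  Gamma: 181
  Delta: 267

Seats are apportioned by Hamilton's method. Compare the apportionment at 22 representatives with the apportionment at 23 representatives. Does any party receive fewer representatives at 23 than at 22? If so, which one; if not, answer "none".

Delta

At 22 seats: Alpha 6, Beta 13, Gamma 1, Delta 2.
At 23 seats: Alpha 7, Beta 14, Gamma 1, Delta 1.
Delta drops from 2 to 1.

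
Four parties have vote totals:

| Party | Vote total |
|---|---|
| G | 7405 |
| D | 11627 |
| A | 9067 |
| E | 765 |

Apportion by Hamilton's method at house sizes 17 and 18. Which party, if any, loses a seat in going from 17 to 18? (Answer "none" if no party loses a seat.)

E

At 17 seats: G 4, D 7, A 5, E 1.
At 18 seats: G 5, D 7, A 6, E 0.
E drops from 1 to 0.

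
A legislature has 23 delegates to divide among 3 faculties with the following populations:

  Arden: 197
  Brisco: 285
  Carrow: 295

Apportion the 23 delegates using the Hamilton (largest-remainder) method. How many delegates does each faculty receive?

Standard divisor: 777 ÷ 23 ≈ 33.783.
Standard quotas: Arden 5.831, Brisco 8.436, Carrow 8.732.
Lower quotas: Arden 5, Brisco 8, Carrow 8 (sum 21, leaving 2 seats).
Remainders in descending order: Arden 0.831, Carrow 0.732, Brisco 0.436.
The surplus seats go to Arden, Carrow.

Arden 6, Brisco 8, Carrow 9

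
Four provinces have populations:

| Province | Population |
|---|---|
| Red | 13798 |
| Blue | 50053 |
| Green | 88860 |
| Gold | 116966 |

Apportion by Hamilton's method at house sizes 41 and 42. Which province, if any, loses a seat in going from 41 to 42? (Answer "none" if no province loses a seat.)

At 41 seats: Red 2, Blue 8, Green 13, Gold 18.
At 42 seats: Red 2, Blue 8, Green 14, Gold 18.
No province's allocation decreased.

none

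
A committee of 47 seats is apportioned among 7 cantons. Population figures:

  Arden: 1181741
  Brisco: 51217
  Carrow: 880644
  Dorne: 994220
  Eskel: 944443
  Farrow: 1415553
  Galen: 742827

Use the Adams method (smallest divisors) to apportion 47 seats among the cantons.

Standard divisor 6210645/47 ≈ 132141.383; standard quotas: Arden 8.943, Brisco 0.388, Carrow 6.664, Dorne 7.524, Eskel 7.147, Farrow 10.712, Galen 5.621.
Rounding up gives 9, 1, 7, 8, 8, 11, 6 = 50 seats, so the divisor must be adjusted.
With modified divisor 144400: modified quotas Arden 8.184, Brisco 0.355, Carrow 6.099, Dorne 6.885, Eskel 6.540, Farrow 9.803, Galen 5.144.
Rounding up: Arden 9, Brisco 1, Carrow 7, Dorne 7, Eskel 7, Farrow 10, Galen 6 (total 47).

Arden 9, Brisco 1, Carrow 7, Dorne 7, Eskel 7, Farrow 10, Galen 6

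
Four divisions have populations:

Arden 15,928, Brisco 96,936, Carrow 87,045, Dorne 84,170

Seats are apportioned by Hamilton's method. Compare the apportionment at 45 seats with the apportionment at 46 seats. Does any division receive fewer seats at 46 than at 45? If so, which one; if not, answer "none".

At 45 seats: Arden 3, Brisco 15, Carrow 14, Dorne 13.
At 46 seats: Arden 2, Brisco 16, Carrow 14, Dorne 14.
Arden drops from 3 to 2.

Arden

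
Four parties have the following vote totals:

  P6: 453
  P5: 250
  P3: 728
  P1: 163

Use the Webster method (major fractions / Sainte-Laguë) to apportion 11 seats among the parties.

Standard divisor 1594/11 ≈ 144.909; standard quotas: P6 3.126, P5 1.725, P3 5.024, P1 1.125.
Rounding to the nearest integer gives P6 3, P5 2, P3 5, P1 1 — total 11, matching the house size, so no adjustment is needed.

P6 3; P5 2; P3 5; P1 1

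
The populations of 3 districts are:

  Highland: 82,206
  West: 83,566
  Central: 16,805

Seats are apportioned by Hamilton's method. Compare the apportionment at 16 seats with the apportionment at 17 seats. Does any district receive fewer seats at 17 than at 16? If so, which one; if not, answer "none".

Central

At 16 seats: Highland 7, West 7, Central 2.
At 17 seats: Highland 8, West 8, Central 1.
Central drops from 2 to 1.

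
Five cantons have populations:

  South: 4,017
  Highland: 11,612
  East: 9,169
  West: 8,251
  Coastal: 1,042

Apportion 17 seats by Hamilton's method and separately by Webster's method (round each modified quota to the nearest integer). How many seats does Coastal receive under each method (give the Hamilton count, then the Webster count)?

Hamilton: South 2, Highland 6, East 5, West 4, Coastal 0.
Webster: South 2, Highland 6, East 4, West 4, Coastal 1.
Coastal gets 0 under Hamilton and 1 under Webster.

0 and 1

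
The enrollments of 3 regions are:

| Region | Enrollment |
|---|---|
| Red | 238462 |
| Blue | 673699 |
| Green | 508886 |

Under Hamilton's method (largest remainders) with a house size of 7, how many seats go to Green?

Standard divisor: 1421047 ÷ 7 ≈ 203006.714.
Standard quotas: Red 1.1747, Blue 3.3186, Green 2.5067.
Lower quotas: Red 1, Blue 3, Green 2 (sum 6, leaving 1 seat).
Remainders in descending order: Green 0.5067, Blue 0.3186, Red 0.1747.
The surplus seat goes to Green.
Green receives 3.

3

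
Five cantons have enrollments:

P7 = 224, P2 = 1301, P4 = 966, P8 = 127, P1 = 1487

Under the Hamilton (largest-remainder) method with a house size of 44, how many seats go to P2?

Total 4105; standard divisor 4105/44 ≈ 93.295.
Standard quotas: P7 2.401, P2 13.945, P4 10.354, P8 1.361, P1 15.939.
Lower quotas: P7 2, P2 13, P4 10, P8 1, P1 15 (sum 41, leaving 3 seats).
Remainders in descending order: P2 0.945, P1 0.939, P7 0.401, P8 0.361, P4 0.354.
Largest remainders: P2, P1, P7 receive the extra seats.
P2 receives 14.

14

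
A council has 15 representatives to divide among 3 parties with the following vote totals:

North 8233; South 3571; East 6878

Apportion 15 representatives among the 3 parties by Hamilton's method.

The standard divisor is 18682/15 ≈ 1245.467.
Standard quotas: North 6.6104, South 2.8672, East 5.5224.
Lower quotas: North 6, South 2, East 5 (sum 13, leaving 2 seats).
Remainders in descending order: South 0.8672, North 0.6104, East 0.5224.
Largest remainders: South, North receive the extra seats.

North 7, South 3, East 5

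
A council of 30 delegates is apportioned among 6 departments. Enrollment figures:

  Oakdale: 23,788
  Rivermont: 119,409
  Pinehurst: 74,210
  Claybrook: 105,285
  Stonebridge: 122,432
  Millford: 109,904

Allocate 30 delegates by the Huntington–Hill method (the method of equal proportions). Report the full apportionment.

With divisor 18658: modified quotas Oakdale 1.275, Rivermont 6.400, Pinehurst 3.977, Claybrook 5.643, Stonebridge 6.562, Millford 5.890.
Geometric-mean thresholds: Oakdale √(1·2)=1.414, Rivermont √(6·7)=6.481, Pinehurst √(3·4)=3.464, Claybrook √(5·6)=5.477, Stonebridge √(6·7)=6.481, Millford √(5·6)=5.477.
Each quota rounded against its threshold gives Oakdale 1, Rivermont 6, Pinehurst 4, Claybrook 6, Stonebridge 7, Millford 6 (total 30).

Oakdale 1, Rivermont 6, Pinehurst 4, Claybrook 6, Stonebridge 7, Millford 6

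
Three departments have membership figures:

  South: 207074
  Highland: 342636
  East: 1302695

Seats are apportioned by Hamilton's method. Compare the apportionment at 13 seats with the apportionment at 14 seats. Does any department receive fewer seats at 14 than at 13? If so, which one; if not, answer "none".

South

At 13 seats: South 2, Highland 2, East 9.
At 14 seats: South 1, Highland 3, East 10.
South drops from 2 to 1.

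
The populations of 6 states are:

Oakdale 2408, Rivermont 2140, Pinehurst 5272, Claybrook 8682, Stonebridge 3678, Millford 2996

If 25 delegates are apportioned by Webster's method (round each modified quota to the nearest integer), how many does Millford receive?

Standard divisor 25176/25 ≈ 1007.04; standard quotas: Oakdale 2.391, Rivermont 2.125, Pinehurst 5.235, Claybrook 8.621, Stonebridge 3.652, Millford 2.975.
Rounding to the nearest integer gives Oakdale 2, Rivermont 2, Pinehurst 5, Claybrook 9, Stonebridge 4, Millford 3 — total 25, matching the house size, so no adjustment is needed.
Millford receives 3.

3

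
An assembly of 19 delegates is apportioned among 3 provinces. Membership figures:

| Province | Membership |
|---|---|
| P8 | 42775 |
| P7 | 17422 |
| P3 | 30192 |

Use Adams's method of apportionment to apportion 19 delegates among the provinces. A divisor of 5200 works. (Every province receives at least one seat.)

With modified divisor 5200: modified quotas P8 8.226, P7 3.350, P3 5.806.
Rounding up: P8 9, P7 4, P3 6 (total 19).

P8=9; P7=4; P3=6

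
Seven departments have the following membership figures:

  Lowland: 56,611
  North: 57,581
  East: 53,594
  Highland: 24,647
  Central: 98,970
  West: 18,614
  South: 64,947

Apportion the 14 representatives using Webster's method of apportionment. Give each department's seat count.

Standard divisor 374964/14 ≈ 26783.143; standard quotas: Lowland 2.114, North 2.150, East 2.001, Highland 0.920, Central 3.695, West 0.695, South 2.425.
Rounding to the nearest integer gives Lowland 2, North 2, East 2, Highland 1, Central 4, West 1, South 2 — total 14, matching the house size, so no adjustment is needed.

Lowland 2, North 2, East 2, Highland 1, Central 4, West 1, South 2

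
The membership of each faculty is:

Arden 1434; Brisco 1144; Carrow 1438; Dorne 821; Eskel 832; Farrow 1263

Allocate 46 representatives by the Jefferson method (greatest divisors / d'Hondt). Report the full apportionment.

Arden: 10; Brisco: 8; Carrow: 10; Dorne: 5; Eskel: 5; Farrow: 8

Standard divisor 6932/46 ≈ 150.696; standard quotas: Arden 9.516, Brisco 7.591, Carrow 9.542, Dorne 5.448, Eskel 5.521, Farrow 8.381.
Rounding down gives 9, 7, 9, 5, 5, 8 = 43 seats, so the divisor must be adjusted.
With modified divisor 142: modified quotas Arden 10.099, Brisco 8.056, Carrow 10.127, Dorne 5.782, Eskel 5.859, Farrow 8.894.
Rounding down: Arden 10, Brisco 8, Carrow 10, Dorne 5, Eskel 5, Farrow 8 (total 46).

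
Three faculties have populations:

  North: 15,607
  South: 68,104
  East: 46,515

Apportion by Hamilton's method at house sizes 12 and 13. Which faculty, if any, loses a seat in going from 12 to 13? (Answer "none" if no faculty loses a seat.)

North

At 12 seats: North 2, South 6, East 4.
At 13 seats: North 1, South 7, East 5.
North drops from 2 to 1.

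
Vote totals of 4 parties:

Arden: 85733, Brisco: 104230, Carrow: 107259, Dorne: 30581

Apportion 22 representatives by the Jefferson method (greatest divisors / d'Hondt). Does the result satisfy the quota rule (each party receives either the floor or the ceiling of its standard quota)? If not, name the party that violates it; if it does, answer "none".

Standard quotas: Arden 5.754, Brisco 6.995, Carrow 7.199, Dorne 2.052.
Jefferson allocation: Arden 6, Brisco 7, Carrow 7, Dorne 2.
Every allocation lies between the lower and upper quota.

none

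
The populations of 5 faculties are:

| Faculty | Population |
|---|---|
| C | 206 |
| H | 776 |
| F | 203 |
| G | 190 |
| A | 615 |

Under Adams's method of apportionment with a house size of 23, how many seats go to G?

2

Standard divisor 1990/23 ≈ 86.522; standard quotas: C 2.381, H 8.969, F 2.346, G 2.196, A 7.108.
Rounding up gives 3, 9, 3, 3, 8 = 26 seats, so the divisor must be adjusted.
With modified divisor 100: modified quotas C 2.060, H 7.760, F 2.030, G 1.900, A 6.150.
Rounding up: C 3, H 8, F 3, G 2, A 7 (total 23).
G receives 2.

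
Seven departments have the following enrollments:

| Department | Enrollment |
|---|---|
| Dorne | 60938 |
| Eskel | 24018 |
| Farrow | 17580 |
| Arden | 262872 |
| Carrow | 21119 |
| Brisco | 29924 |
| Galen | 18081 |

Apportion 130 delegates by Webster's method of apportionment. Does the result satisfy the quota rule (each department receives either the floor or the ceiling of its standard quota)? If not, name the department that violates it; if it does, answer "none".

Arden

Standard quotas: Dorne 18.231, Eskel 7.186, Farrow 5.259, Arden 78.644, Carrow 6.318, Brisco 8.952, Galen 5.409.
Webster allocation: Dorne 18, Eskel 7, Farrow 5, Arden 80, Carrow 6, Brisco 9, Galen 5.
Arden has quota 78.644 (lower 78, upper 79) but receives 80 — outside the quota interval.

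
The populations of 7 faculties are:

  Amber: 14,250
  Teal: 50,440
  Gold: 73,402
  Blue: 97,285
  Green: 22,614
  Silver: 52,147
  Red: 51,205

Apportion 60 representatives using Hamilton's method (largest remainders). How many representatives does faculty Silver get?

Standard divisor: 361343 ÷ 60 ≈ 6022.383.
Standard quotas: Amber 2.3662, Teal 8.3754, Gold 12.1882, Blue 16.1539, Green 3.7550, Silver 8.6589, Red 8.5024.
Lower quotas: Amber 2, Teal 8, Gold 12, Blue 16, Green 3, Silver 8, Red 8 (sum 57, leaving 3 seats).
Remainders in descending order: Green 0.7550, Silver 0.6589, Red 0.5024, Teal 0.3754, Amber 0.3662, Gold 0.1882, Blue 0.1539.
The surplus seats go to Green, Silver, Red.
Silver receives 9.

9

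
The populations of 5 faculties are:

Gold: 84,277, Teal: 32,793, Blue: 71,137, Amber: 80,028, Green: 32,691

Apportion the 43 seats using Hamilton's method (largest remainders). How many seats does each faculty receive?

Gold 12; Teal 5; Blue 10; Amber 11; Green 5

Total 300926; standard divisor 300926/43 ≈ 6998.279.
Standard quotas: Gold 12.0425, Teal 4.6859, Blue 10.1649, Amber 11.4354, Green 4.6713.
Lower quotas: Gold 12, Teal 4, Blue 10, Amber 11, Green 4 (sum 41, leaving 2 seats).
Remainders in descending order: Teal 0.6859, Green 0.6713, Amber 0.4354, Blue 0.1649, Gold 0.0425.
Largest remainders: Teal, Green receive the extra seats.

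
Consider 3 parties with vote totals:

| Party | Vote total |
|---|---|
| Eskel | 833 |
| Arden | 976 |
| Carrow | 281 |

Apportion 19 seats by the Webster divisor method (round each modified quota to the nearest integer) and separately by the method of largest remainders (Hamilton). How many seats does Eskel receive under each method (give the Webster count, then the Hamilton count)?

7 and 8

Webster: Eskel 7, Arden 9, Carrow 3.
Hamilton: Eskel 8, Arden 9, Carrow 2.
Eskel gets 7 under Webster and 8 under Hamilton.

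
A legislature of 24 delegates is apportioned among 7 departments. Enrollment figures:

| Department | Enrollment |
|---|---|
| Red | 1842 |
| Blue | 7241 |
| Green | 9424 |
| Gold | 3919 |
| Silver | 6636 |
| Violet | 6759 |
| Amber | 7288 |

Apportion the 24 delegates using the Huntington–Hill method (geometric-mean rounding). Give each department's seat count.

With divisor 1818: modified quotas Red 1.013, Blue 3.983, Green 5.184, Gold 2.156, Silver 3.650, Violet 3.718, Amber 4.009.
Geometric-mean thresholds: Red √(1·2)=1.414, Blue √(3·4)=3.464, Green √(5·6)=5.477, Gold √(2·3)=2.449, Silver √(3·4)=3.464, Violet √(3·4)=3.464, Amber √(4·5)=4.472.
Each quota rounded against its threshold gives Red 1, Blue 4, Green 5, Gold 2, Silver 4, Violet 4, Amber 4 (total 24).

Red 1, Blue 4, Green 5, Gold 2, Silver 4, Violet 4, Amber 4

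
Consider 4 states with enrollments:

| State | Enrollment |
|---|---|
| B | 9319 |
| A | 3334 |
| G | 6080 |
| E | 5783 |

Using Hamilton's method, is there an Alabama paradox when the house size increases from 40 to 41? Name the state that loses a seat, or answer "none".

A

At 40 seats: B 15, A 6, G 10, E 9.
At 41 seats: B 16, A 5, G 10, E 10.
A drops from 6 to 5.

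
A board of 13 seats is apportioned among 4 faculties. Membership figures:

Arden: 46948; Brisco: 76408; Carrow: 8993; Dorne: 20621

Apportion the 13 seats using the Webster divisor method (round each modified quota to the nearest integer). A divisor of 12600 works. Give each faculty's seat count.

Arden 4; Brisco 6; Carrow 1; Dorne 2

With modified divisor 12600: modified quotas Arden 3.726, Brisco 6.064, Carrow 0.714, Dorne 1.637.
Rounding to the nearest integer: Arden 4, Brisco 6, Carrow 1, Dorne 2 (total 13).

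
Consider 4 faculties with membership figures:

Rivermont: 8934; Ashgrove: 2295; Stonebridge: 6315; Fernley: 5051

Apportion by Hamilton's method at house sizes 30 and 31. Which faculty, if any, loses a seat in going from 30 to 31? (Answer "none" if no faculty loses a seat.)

none

At 30 seats: Rivermont 12, Ashgrove 3, Stonebridge 8, Fernley 7.
At 31 seats: Rivermont 12, Ashgrove 3, Stonebridge 9, Fernley 7.
No faculty's allocation decreased.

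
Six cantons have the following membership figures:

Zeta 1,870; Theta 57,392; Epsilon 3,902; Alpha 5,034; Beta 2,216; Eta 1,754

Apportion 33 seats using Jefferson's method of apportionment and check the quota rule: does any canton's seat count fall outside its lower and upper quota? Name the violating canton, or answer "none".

Standard quotas: Zeta 0.855, Theta 26.243, Epsilon 1.784, Alpha 2.302, Beta 1.013, Eta 0.802.
Jefferson allocation: Zeta 0, Theta 29, Epsilon 1, Alpha 2, Beta 1, Eta 0.
Theta has quota 26.243 (lower 26, upper 27) but receives 29 — outside the quota interval.

Theta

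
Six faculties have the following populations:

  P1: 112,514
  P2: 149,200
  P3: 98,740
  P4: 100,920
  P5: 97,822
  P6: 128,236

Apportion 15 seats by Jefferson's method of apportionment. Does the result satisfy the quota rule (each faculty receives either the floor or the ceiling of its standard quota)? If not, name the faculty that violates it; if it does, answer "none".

none

Standard quotas: P1 2.455, P2 3.256, P3 2.155, P4 2.202, P5 2.135, P6 2.798.
Jefferson allocation: P1 3, P2 3, P3 2, P4 2, P5 2, P6 3.
Every allocation lies between the lower and upper quota.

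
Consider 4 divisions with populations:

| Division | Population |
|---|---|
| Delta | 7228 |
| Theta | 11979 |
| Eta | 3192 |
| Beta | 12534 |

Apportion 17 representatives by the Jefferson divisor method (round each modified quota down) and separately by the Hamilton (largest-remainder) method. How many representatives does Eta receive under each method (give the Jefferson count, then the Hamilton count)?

1 and 2

Jefferson: Delta 4, Theta 6, Eta 1, Beta 6.
Hamilton: Delta 3, Theta 6, Eta 2, Beta 6.
Eta gets 1 under Jefferson and 2 under Hamilton.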